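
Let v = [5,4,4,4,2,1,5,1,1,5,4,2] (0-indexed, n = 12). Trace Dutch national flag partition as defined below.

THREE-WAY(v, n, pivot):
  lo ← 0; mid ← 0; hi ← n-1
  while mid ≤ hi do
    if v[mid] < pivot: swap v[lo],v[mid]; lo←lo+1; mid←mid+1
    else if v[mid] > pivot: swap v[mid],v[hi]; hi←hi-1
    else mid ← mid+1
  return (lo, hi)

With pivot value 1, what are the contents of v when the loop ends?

[1,1,1,2,4,5,4,4,5,4,2,5]

pivot = 1; lo=0, mid=0, hi=11
v[mid]=5>1: swap v[0],v[11]; hi=10 → [2,4,4,4,2,1,5,1,1,5,4,5]
v[mid]=2>1: swap v[0],v[10]; hi=9 → [4,4,4,4,2,1,5,1,1,5,2,5]
v[mid]=4>1: swap v[0],v[9]; hi=8 → [5,4,4,4,2,1,5,1,1,4,2,5]
v[mid]=5>1: swap v[0],v[8]; hi=7 → [1,4,4,4,2,1,5,1,5,4,2,5]
v[mid]=1=1: mid=1
v[mid]=4>1: swap v[1],v[7]; hi=6 → [1,1,4,4,2,1,5,4,5,4,2,5]
v[mid]=1=1: mid=2
v[mid]=4>1: swap v[2],v[6]; hi=5 → [1,1,5,4,2,1,4,4,5,4,2,5]
v[mid]=5>1: swap v[2],v[5]; hi=4 → [1,1,1,4,2,5,4,4,5,4,2,5]
v[mid]=1=1: mid=3
v[mid]=4>1: swap v[3],v[4]; hi=3 → [1,1,1,2,4,5,4,4,5,4,2,5]
v[mid]=2>1: swap v[3],v[3]; hi=2 → [1,1,1,2,4,5,4,4,5,4,2,5]
end: lo=0, hi=2; v = [1,1,1,2,4,5,4,4,5,4,2,5]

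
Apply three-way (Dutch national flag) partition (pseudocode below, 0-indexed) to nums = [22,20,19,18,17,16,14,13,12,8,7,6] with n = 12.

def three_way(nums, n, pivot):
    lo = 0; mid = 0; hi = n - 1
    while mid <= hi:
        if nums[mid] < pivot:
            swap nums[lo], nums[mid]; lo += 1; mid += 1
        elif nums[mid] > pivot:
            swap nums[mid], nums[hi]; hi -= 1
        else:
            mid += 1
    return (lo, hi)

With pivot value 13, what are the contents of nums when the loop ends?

[6,7,8,12,13,14,16,17,18,19,20,22]

lo=0 mid=0 hi=11
22>13: swap(0,11), hi=10 ⇒ [6,20,19,18,17,16,14,13,12,8,7,22]
6<13: swap(0,0), lo=1 mid=1 ⇒ [6,20,19,18,17,16,14,13,12,8,7,22]
20>13: swap(1,10), hi=9 ⇒ [6,7,19,18,17,16,14,13,12,8,20,22]
7<13: swap(1,1), lo=2 mid=2 ⇒ [6,7,19,18,17,16,14,13,12,8,20,22]
19>13: swap(2,9), hi=8 ⇒ [6,7,8,18,17,16,14,13,12,19,20,22]
8<13: swap(2,2), lo=3 mid=3 ⇒ [6,7,8,18,17,16,14,13,12,19,20,22]
18>13: swap(3,8), hi=7 ⇒ [6,7,8,12,17,16,14,13,18,19,20,22]
12<13: swap(3,3), lo=4 mid=4 ⇒ [6,7,8,12,17,16,14,13,18,19,20,22]
17>13: swap(4,7), hi=6 ⇒ [6,7,8,12,13,16,14,17,18,19,20,22]
13=13: mid=5
16>13: swap(5,6), hi=5 ⇒ [6,7,8,12,13,14,16,17,18,19,20,22]
14>13: swap(5,5), hi=4 ⇒ [6,7,8,12,13,14,16,17,18,19,20,22]
done. lo=4 hi=4; nums=[6,7,8,12,13,14,16,17,18,19,20,22]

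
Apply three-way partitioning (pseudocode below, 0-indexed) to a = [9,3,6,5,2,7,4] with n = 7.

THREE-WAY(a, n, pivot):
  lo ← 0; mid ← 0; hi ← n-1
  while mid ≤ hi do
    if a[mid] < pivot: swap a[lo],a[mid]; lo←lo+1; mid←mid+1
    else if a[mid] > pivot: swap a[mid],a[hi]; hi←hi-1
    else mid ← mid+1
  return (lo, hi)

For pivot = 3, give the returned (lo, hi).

lo=0 mid=0 hi=6
9>3: swap(0,6), hi=5 ⇒ [4,3,6,5,2,7,9]
4>3: swap(0,5), hi=4 ⇒ [7,3,6,5,2,4,9]
7>3: swap(0,4), hi=3 ⇒ [2,3,6,5,7,4,9]
2<3: swap(0,0), lo=1 mid=1 ⇒ [2,3,6,5,7,4,9]
3=3: mid=2
6>3: swap(2,3), hi=2 ⇒ [2,3,5,6,7,4,9]
5>3: swap(2,2), hi=1 ⇒ [2,3,5,6,7,4,9]
done. lo=1 hi=1; a=[2,3,5,6,7,4,9]

(1, 1)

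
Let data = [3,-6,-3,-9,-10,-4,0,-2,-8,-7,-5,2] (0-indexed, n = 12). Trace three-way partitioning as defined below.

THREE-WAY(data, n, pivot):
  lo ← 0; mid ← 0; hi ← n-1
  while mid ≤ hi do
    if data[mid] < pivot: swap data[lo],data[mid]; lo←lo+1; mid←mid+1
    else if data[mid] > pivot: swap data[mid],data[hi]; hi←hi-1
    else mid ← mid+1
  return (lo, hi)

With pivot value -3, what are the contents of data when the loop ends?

[-5,-6,-9,-10,-4,-7,-8,-3,-2,0,2,3]

pivot = -3; lo=0, mid=0, hi=11
data[mid]=3>-3: swap data[0],data[11]; hi=10 → [2,-6,-3,-9,-10,-4,0,-2,-8,-7,-5,3]
data[mid]=2>-3: swap data[0],data[10]; hi=9 → [-5,-6,-3,-9,-10,-4,0,-2,-8,-7,2,3]
data[mid]=-5<-3: swap data[0],data[0]; lo=1,mid=1 → [-5,-6,-3,-9,-10,-4,0,-2,-8,-7,2,3]
data[mid]=-6<-3: swap data[1],data[1]; lo=2,mid=2 → [-5,-6,-3,-9,-10,-4,0,-2,-8,-7,2,3]
data[mid]=-3=-3: mid=3
data[mid]=-9<-3: swap data[2],data[3]; lo=3,mid=4 → [-5,-6,-9,-3,-10,-4,0,-2,-8,-7,2,3]
data[mid]=-10<-3: swap data[3],data[4]; lo=4,mid=5 → [-5,-6,-9,-10,-3,-4,0,-2,-8,-7,2,3]
data[mid]=-4<-3: swap data[4],data[5]; lo=5,mid=6 → [-5,-6,-9,-10,-4,-3,0,-2,-8,-7,2,3]
data[mid]=0>-3: swap data[6],data[9]; hi=8 → [-5,-6,-9,-10,-4,-3,-7,-2,-8,0,2,3]
data[mid]=-7<-3: swap data[5],data[6]; lo=6,mid=7 → [-5,-6,-9,-10,-4,-7,-3,-2,-8,0,2,3]
data[mid]=-2>-3: swap data[7],data[8]; hi=7 → [-5,-6,-9,-10,-4,-7,-3,-8,-2,0,2,3]
data[mid]=-8<-3: swap data[6],data[7]; lo=7,mid=8 → [-5,-6,-9,-10,-4,-7,-8,-3,-2,0,2,3]
end: lo=7, hi=7; data = [-5,-6,-9,-10,-4,-7,-8,-3,-2,0,2,3]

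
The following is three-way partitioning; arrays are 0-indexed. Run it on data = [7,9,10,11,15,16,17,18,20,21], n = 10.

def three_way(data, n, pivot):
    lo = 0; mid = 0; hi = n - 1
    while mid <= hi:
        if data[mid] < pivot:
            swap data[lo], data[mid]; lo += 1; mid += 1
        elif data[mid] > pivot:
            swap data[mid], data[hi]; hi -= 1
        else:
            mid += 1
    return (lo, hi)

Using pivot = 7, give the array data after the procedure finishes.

[7,10,11,15,16,17,18,20,21,9]

pivot = 7; lo=0, mid=0, hi=9
data[mid]=7=7: mid=1
data[mid]=9>7: swap data[1],data[9]; hi=8 → [7,21,10,11,15,16,17,18,20,9]
data[mid]=21>7: swap data[1],data[8]; hi=7 → [7,20,10,11,15,16,17,18,21,9]
data[mid]=20>7: swap data[1],data[7]; hi=6 → [7,18,10,11,15,16,17,20,21,9]
data[mid]=18>7: swap data[1],data[6]; hi=5 → [7,17,10,11,15,16,18,20,21,9]
data[mid]=17>7: swap data[1],data[5]; hi=4 → [7,16,10,11,15,17,18,20,21,9]
data[mid]=16>7: swap data[1],data[4]; hi=3 → [7,15,10,11,16,17,18,20,21,9]
data[mid]=15>7: swap data[1],data[3]; hi=2 → [7,11,10,15,16,17,18,20,21,9]
data[mid]=11>7: swap data[1],data[2]; hi=1 → [7,10,11,15,16,17,18,20,21,9]
data[mid]=10>7: swap data[1],data[1]; hi=0 → [7,10,11,15,16,17,18,20,21,9]
end: lo=0, hi=0; data = [7,10,11,15,16,17,18,20,21,9]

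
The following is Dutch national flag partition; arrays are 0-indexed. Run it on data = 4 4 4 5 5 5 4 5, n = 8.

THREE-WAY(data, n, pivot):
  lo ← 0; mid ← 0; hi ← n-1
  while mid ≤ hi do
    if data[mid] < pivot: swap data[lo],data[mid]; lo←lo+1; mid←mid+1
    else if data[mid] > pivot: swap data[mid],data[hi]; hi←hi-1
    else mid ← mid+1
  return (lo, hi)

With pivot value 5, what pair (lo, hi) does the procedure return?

pivot = 5; lo=0, mid=0, hi=7
data[mid]=4<5: swap data[0],data[0]; lo=1,mid=1 → 4 4 4 5 5 5 4 5
data[mid]=4<5: swap data[1],data[1]; lo=2,mid=2 → 4 4 4 5 5 5 4 5
data[mid]=4<5: swap data[2],data[2]; lo=3,mid=3 → 4 4 4 5 5 5 4 5
data[mid]=5=5: mid=4
data[mid]=5=5: mid=5
data[mid]=5=5: mid=6
data[mid]=4<5: swap data[3],data[6]; lo=4,mid=7 → 4 4 4 4 5 5 5 5
data[mid]=5=5: mid=8
end: lo=4, hi=7; data = 4 4 4 4 5 5 5 5

(4, 7)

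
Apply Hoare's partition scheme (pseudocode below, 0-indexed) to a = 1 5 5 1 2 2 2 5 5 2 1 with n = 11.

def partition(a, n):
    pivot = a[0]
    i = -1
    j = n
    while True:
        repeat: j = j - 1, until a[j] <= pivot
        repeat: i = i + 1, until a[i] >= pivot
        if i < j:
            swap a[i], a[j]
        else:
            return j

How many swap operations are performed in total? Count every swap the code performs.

pivot = a[0] = 1; i = -1, j = 11
j→10 (a[10]=1≤1), i→0 (a[0]=1≥1); i<j, swap → 1 5 5 1 2 2 2 5 5 2 1
j→3 (a[3]=1≤1), i→1 (a[1]=5≥1); i<j, swap → 1 1 5 5 2 2 2 5 5 2 1
j→1, i→2; i≥j, return j=1. a = 1 1 5 5 2 2 2 5 5 2 1

2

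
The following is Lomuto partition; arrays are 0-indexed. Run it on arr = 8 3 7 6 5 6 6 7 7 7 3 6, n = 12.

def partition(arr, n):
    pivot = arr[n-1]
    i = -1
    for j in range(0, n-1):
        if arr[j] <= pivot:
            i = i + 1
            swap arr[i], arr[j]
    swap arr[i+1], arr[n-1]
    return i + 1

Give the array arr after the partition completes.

3 6 5 6 6 3 6 7 7 7 8 7

pivot = arr[11] = 6; i = -1
j=0: arr[0]=8 > 6 → no swap
j=1: arr[1]=3 ≤ 6 → i=0, swap arr[0],arr[1] → 3 8 7 6 5 6 6 7 7 7 3 6
j=2: arr[2]=7 > 6 → no swap
j=3: arr[3]=6 ≤ 6 → i=1, swap arr[1],arr[3] → 3 6 7 8 5 6 6 7 7 7 3 6
j=4: arr[4]=5 ≤ 6 → i=2, swap arr[2],arr[4] → 3 6 5 8 7 6 6 7 7 7 3 6
j=5: arr[5]=6 ≤ 6 → i=3, swap arr[3],arr[5] → 3 6 5 6 7 8 6 7 7 7 3 6
j=6: arr[6]=6 ≤ 6 → i=4, swap arr[4],arr[6] → 3 6 5 6 6 8 7 7 7 7 3 6
j=7: arr[7]=7 > 6 → no swap
j=8: arr[8]=7 > 6 → no swap
j=9: arr[9]=7 > 6 → no swap
j=10: arr[10]=3 ≤ 6 → i=5, swap arr[5],arr[10] → 3 6 5 6 6 3 7 7 7 7 8 6
final swap arr[6],arr[11] → 3 6 5 6 6 3 6 7 7 7 8 7; return 6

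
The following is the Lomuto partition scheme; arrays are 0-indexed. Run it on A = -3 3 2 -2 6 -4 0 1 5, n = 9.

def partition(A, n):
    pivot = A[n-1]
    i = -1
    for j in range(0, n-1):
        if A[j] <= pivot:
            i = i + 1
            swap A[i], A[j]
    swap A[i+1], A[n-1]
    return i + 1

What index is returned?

7

pivot=5, i=-1
j=0: -3≤5, i=0, swap(0,0) ⇒ -3 3 2 -2 6 -4 0 1 5
j=1: 3≤5, i=1, swap(1,1) ⇒ -3 3 2 -2 6 -4 0 1 5
j=2: 2≤5, i=2, swap(2,2) ⇒ -3 3 2 -2 6 -4 0 1 5
j=3: -2≤5, i=3, swap(3,3) ⇒ -3 3 2 -2 6 -4 0 1 5
j=4: 6>5, skip
j=5: -4≤5, i=4, swap(4,5) ⇒ -3 3 2 -2 -4 6 0 1 5
j=6: 0≤5, i=5, swap(5,6) ⇒ -3 3 2 -2 -4 0 6 1 5
j=7: 1≤5, i=6, swap(6,7) ⇒ -3 3 2 -2 -4 0 1 6 5
swap(7,8) ⇒ -3 3 2 -2 -4 0 1 5 6; return 7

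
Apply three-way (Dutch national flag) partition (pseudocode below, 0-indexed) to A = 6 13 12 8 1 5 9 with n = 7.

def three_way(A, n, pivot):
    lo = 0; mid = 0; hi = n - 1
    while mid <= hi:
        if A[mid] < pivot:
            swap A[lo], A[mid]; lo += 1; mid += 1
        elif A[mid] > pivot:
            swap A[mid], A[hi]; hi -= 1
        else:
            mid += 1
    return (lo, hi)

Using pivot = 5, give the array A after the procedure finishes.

1 5 8 12 13 9 6

lo=0 mid=0 hi=6
6>5: swap(0,6), hi=5 ⇒ 9 13 12 8 1 5 6
9>5: swap(0,5), hi=4 ⇒ 5 13 12 8 1 9 6
5=5: mid=1
13>5: swap(1,4), hi=3 ⇒ 5 1 12 8 13 9 6
1<5: swap(0,1), lo=1 mid=2 ⇒ 1 5 12 8 13 9 6
12>5: swap(2,3), hi=2 ⇒ 1 5 8 12 13 9 6
8>5: swap(2,2), hi=1 ⇒ 1 5 8 12 13 9 6
done. lo=1 hi=1; A=1 5 8 12 13 9 6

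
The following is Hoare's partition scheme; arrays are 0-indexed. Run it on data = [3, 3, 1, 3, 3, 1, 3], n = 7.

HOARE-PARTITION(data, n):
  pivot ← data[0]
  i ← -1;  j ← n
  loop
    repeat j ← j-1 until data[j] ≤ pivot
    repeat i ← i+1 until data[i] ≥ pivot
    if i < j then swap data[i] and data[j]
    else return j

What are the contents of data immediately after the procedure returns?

pivot = data[0] = 3; i = -1, j = 7
j→6 (data[6]=3≤3), i→0 (data[0]=3≥3); i<j, swap → [3, 3, 1, 3, 3, 1, 3]
j→5 (data[5]=1≤3), i→1 (data[1]=3≥3); i<j, swap → [3, 1, 1, 3, 3, 3, 3]
j→4 (data[4]=3≤3), i→3 (data[3]=3≥3); i<j, swap → [3, 1, 1, 3, 3, 3, 3]
j→3, i→4; i≥j, return j=3. data = [3, 1, 1, 3, 3, 3, 3]

[3, 1, 1, 3, 3, 3, 3]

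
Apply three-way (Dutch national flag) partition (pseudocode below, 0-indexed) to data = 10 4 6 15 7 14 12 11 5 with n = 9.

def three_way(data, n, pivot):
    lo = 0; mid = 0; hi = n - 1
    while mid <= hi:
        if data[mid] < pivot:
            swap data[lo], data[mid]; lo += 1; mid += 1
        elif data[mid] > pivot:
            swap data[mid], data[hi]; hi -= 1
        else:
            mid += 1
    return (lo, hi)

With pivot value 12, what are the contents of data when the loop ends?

pivot = 12; lo=0, mid=0, hi=8
data[mid]=10<12: swap data[0],data[0]; lo=1,mid=1 → 10 4 6 15 7 14 12 11 5
data[mid]=4<12: swap data[1],data[1]; lo=2,mid=2 → 10 4 6 15 7 14 12 11 5
data[mid]=6<12: swap data[2],data[2]; lo=3,mid=3 → 10 4 6 15 7 14 12 11 5
data[mid]=15>12: swap data[3],data[8]; hi=7 → 10 4 6 5 7 14 12 11 15
data[mid]=5<12: swap data[3],data[3]; lo=4,mid=4 → 10 4 6 5 7 14 12 11 15
data[mid]=7<12: swap data[4],data[4]; lo=5,mid=5 → 10 4 6 5 7 14 12 11 15
data[mid]=14>12: swap data[5],data[7]; hi=6 → 10 4 6 5 7 11 12 14 15
data[mid]=11<12: swap data[5],data[5]; lo=6,mid=6 → 10 4 6 5 7 11 12 14 15
data[mid]=12=12: mid=7
end: lo=6, hi=6; data = 10 4 6 5 7 11 12 14 15

10 4 6 5 7 11 12 14 15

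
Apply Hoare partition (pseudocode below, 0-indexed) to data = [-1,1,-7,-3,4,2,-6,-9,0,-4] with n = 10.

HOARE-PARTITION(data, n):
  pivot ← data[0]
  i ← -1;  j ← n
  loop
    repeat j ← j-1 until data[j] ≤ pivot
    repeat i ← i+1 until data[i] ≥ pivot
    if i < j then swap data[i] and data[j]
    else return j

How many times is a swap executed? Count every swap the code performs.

3

pivot = data[0] = -1; i = -1, j = 10
j→9 (data[9]=-4≤-1), i→0 (data[0]=-1≥-1); i<j, swap → [-4,1,-7,-3,4,2,-6,-9,0,-1]
j→7 (data[7]=-9≤-1), i→1 (data[1]=1≥-1); i<j, swap → [-4,-9,-7,-3,4,2,-6,1,0,-1]
j→6 (data[6]=-6≤-1), i→4 (data[4]=4≥-1); i<j, swap → [-4,-9,-7,-3,-6,2,4,1,0,-1]
j→4, i→5; i≥j, return j=4. data = [-4,-9,-7,-3,-6,2,4,1,0,-1]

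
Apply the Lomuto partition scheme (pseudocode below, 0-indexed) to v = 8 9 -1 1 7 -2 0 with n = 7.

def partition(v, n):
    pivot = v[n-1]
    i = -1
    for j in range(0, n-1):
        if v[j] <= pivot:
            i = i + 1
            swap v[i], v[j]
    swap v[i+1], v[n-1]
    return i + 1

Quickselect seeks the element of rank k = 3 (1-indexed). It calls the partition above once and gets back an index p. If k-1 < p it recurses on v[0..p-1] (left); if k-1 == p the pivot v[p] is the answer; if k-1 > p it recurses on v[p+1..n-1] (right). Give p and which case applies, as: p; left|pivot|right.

pivot=0, i=-1
j=0: 8>0, skip
j=1: 9>0, skip
j=2: -1≤0, i=0, swap(0,2) ⇒ -1 9 8 1 7 -2 0
j=3: 1>0, skip
j=4: 7>0, skip
j=5: -2≤0, i=1, swap(1,5) ⇒ -1 -2 8 1 7 9 0
swap(2,6) ⇒ -1 -2 0 1 7 9 8; return 2
p = 2; k-1 = 2 == 2 ⇒ pivot

2; pivot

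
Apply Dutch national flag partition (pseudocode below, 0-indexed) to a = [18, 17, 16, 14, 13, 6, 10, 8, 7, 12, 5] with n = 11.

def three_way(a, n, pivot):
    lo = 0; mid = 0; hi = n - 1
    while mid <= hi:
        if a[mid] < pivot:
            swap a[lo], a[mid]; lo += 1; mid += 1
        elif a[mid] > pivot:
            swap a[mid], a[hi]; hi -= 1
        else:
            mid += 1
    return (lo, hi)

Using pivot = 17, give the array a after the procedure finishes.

[5, 16, 14, 13, 6, 10, 8, 7, 12, 17, 18]

lo=0 mid=0 hi=10
18>17: swap(0,10), hi=9 ⇒ [5, 17, 16, 14, 13, 6, 10, 8, 7, 12, 18]
5<17: swap(0,0), lo=1 mid=1 ⇒ [5, 17, 16, 14, 13, 6, 10, 8, 7, 12, 18]
17=17: mid=2
16<17: swap(1,2), lo=2 mid=3 ⇒ [5, 16, 17, 14, 13, 6, 10, 8, 7, 12, 18]
14<17: swap(2,3), lo=3 mid=4 ⇒ [5, 16, 14, 17, 13, 6, 10, 8, 7, 12, 18]
13<17: swap(3,4), lo=4 mid=5 ⇒ [5, 16, 14, 13, 17, 6, 10, 8, 7, 12, 18]
6<17: swap(4,5), lo=5 mid=6 ⇒ [5, 16, 14, 13, 6, 17, 10, 8, 7, 12, 18]
10<17: swap(5,6), lo=6 mid=7 ⇒ [5, 16, 14, 13, 6, 10, 17, 8, 7, 12, 18]
8<17: swap(6,7), lo=7 mid=8 ⇒ [5, 16, 14, 13, 6, 10, 8, 17, 7, 12, 18]
7<17: swap(7,8), lo=8 mid=9 ⇒ [5, 16, 14, 13, 6, 10, 8, 7, 17, 12, 18]
12<17: swap(8,9), lo=9 mid=10 ⇒ [5, 16, 14, 13, 6, 10, 8, 7, 12, 17, 18]
done. lo=9 hi=9; a=[5, 16, 14, 13, 6, 10, 8, 7, 12, 17, 18]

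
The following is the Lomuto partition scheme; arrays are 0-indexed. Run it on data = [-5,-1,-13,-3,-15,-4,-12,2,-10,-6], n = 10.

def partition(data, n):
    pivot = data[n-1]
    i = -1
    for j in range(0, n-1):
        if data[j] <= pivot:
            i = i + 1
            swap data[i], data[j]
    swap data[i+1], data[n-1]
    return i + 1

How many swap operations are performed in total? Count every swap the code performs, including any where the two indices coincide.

pivot = data[9] = -6; i = -1
j=0: data[0]=-5 > -6 → no swap
j=1: data[1]=-1 > -6 → no swap
j=2: data[2]=-13 ≤ -6 → i=0, swap data[0],data[2] → [-13,-1,-5,-3,-15,-4,-12,2,-10,-6]
j=3: data[3]=-3 > -6 → no swap
j=4: data[4]=-15 ≤ -6 → i=1, swap data[1],data[4] → [-13,-15,-5,-3,-1,-4,-12,2,-10,-6]
j=5: data[5]=-4 > -6 → no swap
j=6: data[6]=-12 ≤ -6 → i=2, swap data[2],data[6] → [-13,-15,-12,-3,-1,-4,-5,2,-10,-6]
j=7: data[7]=2 > -6 → no swap
j=8: data[8]=-10 ≤ -6 → i=3, swap data[3],data[8] → [-13,-15,-12,-10,-1,-4,-5,2,-3,-6]
final swap data[4],data[9] → [-13,-15,-12,-10,-6,-4,-5,2,-3,-1]; return 4

5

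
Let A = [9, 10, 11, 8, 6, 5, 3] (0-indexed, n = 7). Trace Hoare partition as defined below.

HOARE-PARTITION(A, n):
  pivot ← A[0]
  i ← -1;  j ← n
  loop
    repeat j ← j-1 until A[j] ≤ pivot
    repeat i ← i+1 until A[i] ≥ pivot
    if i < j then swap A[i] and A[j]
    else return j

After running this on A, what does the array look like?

pivot = A[0] = 9; i = -1, j = 7
j→6 (A[6]=3≤9), i→0 (A[0]=9≥9); i<j, swap → [3, 10, 11, 8, 6, 5, 9]
j→5 (A[5]=5≤9), i→1 (A[1]=10≥9); i<j, swap → [3, 5, 11, 8, 6, 10, 9]
j→4 (A[4]=6≤9), i→2 (A[2]=11≥9); i<j, swap → [3, 5, 6, 8, 11, 10, 9]
j→3, i→4; i≥j, return j=3. A = [3, 5, 6, 8, 11, 10, 9]

[3, 5, 6, 8, 11, 10, 9]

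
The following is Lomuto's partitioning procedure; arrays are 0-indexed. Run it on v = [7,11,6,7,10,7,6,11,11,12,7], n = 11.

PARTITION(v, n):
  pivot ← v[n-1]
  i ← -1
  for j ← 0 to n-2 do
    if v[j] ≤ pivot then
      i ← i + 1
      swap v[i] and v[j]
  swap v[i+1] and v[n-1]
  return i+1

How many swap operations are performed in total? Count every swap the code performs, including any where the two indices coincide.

pivot=7, i=-1
j=0: 7≤7, i=0, swap(0,0) ⇒ [7,11,6,7,10,7,6,11,11,12,7]
j=1: 11>7, skip
j=2: 6≤7, i=1, swap(1,2) ⇒ [7,6,11,7,10,7,6,11,11,12,7]
j=3: 7≤7, i=2, swap(2,3) ⇒ [7,6,7,11,10,7,6,11,11,12,7]
j=4: 10>7, skip
j=5: 7≤7, i=3, swap(3,5) ⇒ [7,6,7,7,10,11,6,11,11,12,7]
j=6: 6≤7, i=4, swap(4,6) ⇒ [7,6,7,7,6,11,10,11,11,12,7]
j=7: 11>7, skip
j=8: 11>7, skip
j=9: 12>7, skip
swap(5,10) ⇒ [7,6,7,7,6,7,10,11,11,12,11]; return 5

6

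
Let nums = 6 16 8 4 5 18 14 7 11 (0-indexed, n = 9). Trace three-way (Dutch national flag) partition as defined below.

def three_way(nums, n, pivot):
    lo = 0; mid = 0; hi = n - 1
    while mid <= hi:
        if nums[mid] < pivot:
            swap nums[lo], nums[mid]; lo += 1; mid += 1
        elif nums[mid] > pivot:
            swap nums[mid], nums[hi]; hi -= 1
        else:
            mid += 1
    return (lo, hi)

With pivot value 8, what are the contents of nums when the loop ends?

lo=0 mid=0 hi=8
6<8: swap(0,0), lo=1 mid=1 ⇒ 6 16 8 4 5 18 14 7 11
16>8: swap(1,8), hi=7 ⇒ 6 11 8 4 5 18 14 7 16
11>8: swap(1,7), hi=6 ⇒ 6 7 8 4 5 18 14 11 16
7<8: swap(1,1), lo=2 mid=2 ⇒ 6 7 8 4 5 18 14 11 16
8=8: mid=3
4<8: swap(2,3), lo=3 mid=4 ⇒ 6 7 4 8 5 18 14 11 16
5<8: swap(3,4), lo=4 mid=5 ⇒ 6 7 4 5 8 18 14 11 16
18>8: swap(5,6), hi=5 ⇒ 6 7 4 5 8 14 18 11 16
14>8: swap(5,5), hi=4 ⇒ 6 7 4 5 8 14 18 11 16
done. lo=4 hi=4; nums=6 7 4 5 8 14 18 11 16

6 7 4 5 8 14 18 11 16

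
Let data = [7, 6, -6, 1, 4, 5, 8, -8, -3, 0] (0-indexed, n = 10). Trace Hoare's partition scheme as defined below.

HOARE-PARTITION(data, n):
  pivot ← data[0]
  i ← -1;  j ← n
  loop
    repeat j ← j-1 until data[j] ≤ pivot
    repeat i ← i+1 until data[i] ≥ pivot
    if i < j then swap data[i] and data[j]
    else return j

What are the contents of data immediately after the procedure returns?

pivot=7
j stops at 9 (0), i stops at 0 (7); swap ⇒ [0, 6, -6, 1, 4, 5, 8, -8, -3, 7]
j stops at 8 (-3), i stops at 6 (8); swap ⇒ [0, 6, -6, 1, 4, 5, -3, -8, 8, 7]
j stops at 7, i stops at 8; i≥j ⇒ return 7. data=[0, 6, -6, 1, 4, 5, -3, -8, 8, 7]

[0, 6, -6, 1, 4, 5, -3, -8, 8, 7]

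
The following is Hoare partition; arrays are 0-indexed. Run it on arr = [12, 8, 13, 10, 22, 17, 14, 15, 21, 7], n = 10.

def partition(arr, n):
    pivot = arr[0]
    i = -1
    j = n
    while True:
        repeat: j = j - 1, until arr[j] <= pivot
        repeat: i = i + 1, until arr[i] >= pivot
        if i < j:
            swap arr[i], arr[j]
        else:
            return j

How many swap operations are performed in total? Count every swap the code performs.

pivot = arr[0] = 12; i = -1, j = 10
j→9 (arr[9]=7≤12), i→0 (arr[0]=12≥12); i<j, swap → [7, 8, 13, 10, 22, 17, 14, 15, 21, 12]
j→3 (arr[3]=10≤12), i→2 (arr[2]=13≥12); i<j, swap → [7, 8, 10, 13, 22, 17, 14, 15, 21, 12]
j→2, i→3; i≥j, return j=2. arr = [7, 8, 10, 13, 22, 17, 14, 15, 21, 12]

2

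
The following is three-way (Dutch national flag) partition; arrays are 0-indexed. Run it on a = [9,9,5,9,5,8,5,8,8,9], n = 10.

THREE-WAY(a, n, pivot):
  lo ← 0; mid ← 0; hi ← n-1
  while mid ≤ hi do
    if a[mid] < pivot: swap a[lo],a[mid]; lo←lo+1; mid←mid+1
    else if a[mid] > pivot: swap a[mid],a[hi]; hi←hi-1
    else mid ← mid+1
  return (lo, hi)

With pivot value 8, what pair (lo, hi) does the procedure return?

(3, 5)

pivot = 8; lo=0, mid=0, hi=9
a[mid]=9>8: swap a[0],a[9]; hi=8 → [9,9,5,9,5,8,5,8,8,9]
a[mid]=9>8: swap a[0],a[8]; hi=7 → [8,9,5,9,5,8,5,8,9,9]
a[mid]=8=8: mid=1
a[mid]=9>8: swap a[1],a[7]; hi=6 → [8,8,5,9,5,8,5,9,9,9]
a[mid]=8=8: mid=2
a[mid]=5<8: swap a[0],a[2]; lo=1,mid=3 → [5,8,8,9,5,8,5,9,9,9]
a[mid]=9>8: swap a[3],a[6]; hi=5 → [5,8,8,5,5,8,9,9,9,9]
a[mid]=5<8: swap a[1],a[3]; lo=2,mid=4 → [5,5,8,8,5,8,9,9,9,9]
a[mid]=5<8: swap a[2],a[4]; lo=3,mid=5 → [5,5,5,8,8,8,9,9,9,9]
a[mid]=8=8: mid=6
end: lo=3, hi=5; a = [5,5,5,8,8,8,9,9,9,9]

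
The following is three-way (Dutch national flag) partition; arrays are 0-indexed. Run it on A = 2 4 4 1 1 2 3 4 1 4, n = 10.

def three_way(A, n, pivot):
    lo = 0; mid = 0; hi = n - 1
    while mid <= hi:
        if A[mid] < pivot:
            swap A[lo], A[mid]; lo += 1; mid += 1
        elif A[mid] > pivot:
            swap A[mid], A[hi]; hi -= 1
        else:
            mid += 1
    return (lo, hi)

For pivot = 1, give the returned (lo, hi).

(0, 2)

lo=0 mid=0 hi=9
2>1: swap(0,9), hi=8 ⇒ 4 4 4 1 1 2 3 4 1 2
4>1: swap(0,8), hi=7 ⇒ 1 4 4 1 1 2 3 4 4 2
1=1: mid=1
4>1: swap(1,7), hi=6 ⇒ 1 4 4 1 1 2 3 4 4 2
4>1: swap(1,6), hi=5 ⇒ 1 3 4 1 1 2 4 4 4 2
3>1: swap(1,5), hi=4 ⇒ 1 2 4 1 1 3 4 4 4 2
2>1: swap(1,4), hi=3 ⇒ 1 1 4 1 2 3 4 4 4 2
1=1: mid=2
4>1: swap(2,3), hi=2 ⇒ 1 1 1 4 2 3 4 4 4 2
1=1: mid=3
done. lo=0 hi=2; A=1 1 1 4 2 3 4 4 4 2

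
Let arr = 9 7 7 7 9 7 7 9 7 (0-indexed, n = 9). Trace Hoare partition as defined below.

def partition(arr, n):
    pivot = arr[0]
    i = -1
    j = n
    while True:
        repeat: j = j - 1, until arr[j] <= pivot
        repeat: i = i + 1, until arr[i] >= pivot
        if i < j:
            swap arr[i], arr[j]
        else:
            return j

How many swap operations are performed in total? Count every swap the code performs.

2

pivot = arr[0] = 9; i = -1, j = 9
j→8 (arr[8]=7≤9), i→0 (arr[0]=9≥9); i<j, swap → 7 7 7 7 9 7 7 9 9
j→7 (arr[7]=9≤9), i→4 (arr[4]=9≥9); i<j, swap → 7 7 7 7 9 7 7 9 9
j→6, i→7; i≥j, return j=6. arr = 7 7 7 7 9 7 7 9 9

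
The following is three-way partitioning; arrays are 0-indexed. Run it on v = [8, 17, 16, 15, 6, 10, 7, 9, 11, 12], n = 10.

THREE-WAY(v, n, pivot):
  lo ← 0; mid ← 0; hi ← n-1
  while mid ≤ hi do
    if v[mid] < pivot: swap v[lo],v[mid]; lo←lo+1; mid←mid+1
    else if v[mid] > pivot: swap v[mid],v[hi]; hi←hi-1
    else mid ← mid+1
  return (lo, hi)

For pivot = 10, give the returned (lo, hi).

(4, 4)

lo=0 mid=0 hi=9
8<10: swap(0,0), lo=1 mid=1 ⇒ [8, 17, 16, 15, 6, 10, 7, 9, 11, 12]
17>10: swap(1,9), hi=8 ⇒ [8, 12, 16, 15, 6, 10, 7, 9, 11, 17]
12>10: swap(1,8), hi=7 ⇒ [8, 11, 16, 15, 6, 10, 7, 9, 12, 17]
11>10: swap(1,7), hi=6 ⇒ [8, 9, 16, 15, 6, 10, 7, 11, 12, 17]
9<10: swap(1,1), lo=2 mid=2 ⇒ [8, 9, 16, 15, 6, 10, 7, 11, 12, 17]
16>10: swap(2,6), hi=5 ⇒ [8, 9, 7, 15, 6, 10, 16, 11, 12, 17]
7<10: swap(2,2), lo=3 mid=3 ⇒ [8, 9, 7, 15, 6, 10, 16, 11, 12, 17]
15>10: swap(3,5), hi=4 ⇒ [8, 9, 7, 10, 6, 15, 16, 11, 12, 17]
10=10: mid=4
6<10: swap(3,4), lo=4 mid=5 ⇒ [8, 9, 7, 6, 10, 15, 16, 11, 12, 17]
done. lo=4 hi=4; v=[8, 9, 7, 6, 10, 15, 16, 11, 12, 17]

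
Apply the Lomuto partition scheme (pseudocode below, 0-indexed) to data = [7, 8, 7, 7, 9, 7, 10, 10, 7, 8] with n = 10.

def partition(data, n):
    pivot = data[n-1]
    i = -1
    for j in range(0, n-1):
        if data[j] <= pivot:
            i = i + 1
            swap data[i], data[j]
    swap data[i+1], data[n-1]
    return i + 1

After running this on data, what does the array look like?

pivot = data[9] = 8; i = -1
j=0: data[0]=7 ≤ 8 → i=0, swap data[0],data[0] (no change) → [7, 8, 7, 7, 9, 7, 10, 10, 7, 8]
j=1: data[1]=8 ≤ 8 → i=1, swap data[1],data[1] (no change) → [7, 8, 7, 7, 9, 7, 10, 10, 7, 8]
j=2: data[2]=7 ≤ 8 → i=2, swap data[2],data[2] (no change) → [7, 8, 7, 7, 9, 7, 10, 10, 7, 8]
j=3: data[3]=7 ≤ 8 → i=3, swap data[3],data[3] (no change) → [7, 8, 7, 7, 9, 7, 10, 10, 7, 8]
j=4: data[4]=9 > 8 → no swap
j=5: data[5]=7 ≤ 8 → i=4, swap data[4],data[5] → [7, 8, 7, 7, 7, 9, 10, 10, 7, 8]
j=6: data[6]=10 > 8 → no swap
j=7: data[7]=10 > 8 → no swap
j=8: data[8]=7 ≤ 8 → i=5, swap data[5],data[8] → [7, 8, 7, 7, 7, 7, 10, 10, 9, 8]
final swap data[6],data[9] → [7, 8, 7, 7, 7, 7, 8, 10, 9, 10]; return 6

[7, 8, 7, 7, 7, 7, 8, 10, 9, 10]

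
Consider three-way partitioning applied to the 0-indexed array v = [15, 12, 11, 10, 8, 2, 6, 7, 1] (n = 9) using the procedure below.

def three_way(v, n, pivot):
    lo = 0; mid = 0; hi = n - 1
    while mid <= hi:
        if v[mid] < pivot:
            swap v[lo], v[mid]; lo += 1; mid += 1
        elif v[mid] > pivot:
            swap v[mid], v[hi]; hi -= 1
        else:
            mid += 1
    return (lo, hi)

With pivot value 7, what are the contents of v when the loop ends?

lo=0 mid=0 hi=8
15>7: swap(0,8), hi=7 ⇒ [1, 12, 11, 10, 8, 2, 6, 7, 15]
1<7: swap(0,0), lo=1 mid=1 ⇒ [1, 12, 11, 10, 8, 2, 6, 7, 15]
12>7: swap(1,7), hi=6 ⇒ [1, 7, 11, 10, 8, 2, 6, 12, 15]
7=7: mid=2
11>7: swap(2,6), hi=5 ⇒ [1, 7, 6, 10, 8, 2, 11, 12, 15]
6<7: swap(1,2), lo=2 mid=3 ⇒ [1, 6, 7, 10, 8, 2, 11, 12, 15]
10>7: swap(3,5), hi=4 ⇒ [1, 6, 7, 2, 8, 10, 11, 12, 15]
2<7: swap(2,3), lo=3 mid=4 ⇒ [1, 6, 2, 7, 8, 10, 11, 12, 15]
8>7: swap(4,4), hi=3 ⇒ [1, 6, 2, 7, 8, 10, 11, 12, 15]
done. lo=3 hi=3; v=[1, 6, 2, 7, 8, 10, 11, 12, 15]

[1, 6, 2, 7, 8, 10, 11, 12, 15]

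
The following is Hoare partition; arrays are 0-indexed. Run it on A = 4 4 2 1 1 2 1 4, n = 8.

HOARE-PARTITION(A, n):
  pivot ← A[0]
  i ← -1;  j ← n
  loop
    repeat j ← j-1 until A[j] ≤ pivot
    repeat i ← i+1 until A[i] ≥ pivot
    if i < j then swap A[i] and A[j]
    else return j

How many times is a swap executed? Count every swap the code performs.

pivot=4
j stops at 7 (4), i stops at 0 (4); swap ⇒ 4 4 2 1 1 2 1 4
j stops at 6 (1), i stops at 1 (4); swap ⇒ 4 1 2 1 1 2 4 4
j stops at 5, i stops at 6; i≥j ⇒ return 5. A=4 1 2 1 1 2 4 4

2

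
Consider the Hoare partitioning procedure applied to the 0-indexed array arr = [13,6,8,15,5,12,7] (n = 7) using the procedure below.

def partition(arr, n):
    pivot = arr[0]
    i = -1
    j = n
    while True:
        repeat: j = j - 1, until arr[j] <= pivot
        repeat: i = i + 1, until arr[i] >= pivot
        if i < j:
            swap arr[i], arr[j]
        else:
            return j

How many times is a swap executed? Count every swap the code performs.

pivot=13
j stops at 6 (7), i stops at 0 (13); swap ⇒ [7,6,8,15,5,12,13]
j stops at 5 (12), i stops at 3 (15); swap ⇒ [7,6,8,12,5,15,13]
j stops at 4, i stops at 5; i≥j ⇒ return 4. arr=[7,6,8,12,5,15,13]

2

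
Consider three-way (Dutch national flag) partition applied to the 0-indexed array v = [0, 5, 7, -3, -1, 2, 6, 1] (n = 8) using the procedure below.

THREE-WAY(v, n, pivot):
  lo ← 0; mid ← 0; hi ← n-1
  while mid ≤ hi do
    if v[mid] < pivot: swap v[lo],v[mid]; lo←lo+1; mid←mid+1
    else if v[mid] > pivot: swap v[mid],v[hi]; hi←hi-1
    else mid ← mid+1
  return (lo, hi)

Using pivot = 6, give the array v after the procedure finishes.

[0, 5, 1, -3, -1, 2, 6, 7]

lo=0 mid=0 hi=7
0<6: swap(0,0), lo=1 mid=1 ⇒ [0, 5, 7, -3, -1, 2, 6, 1]
5<6: swap(1,1), lo=2 mid=2 ⇒ [0, 5, 7, -3, -1, 2, 6, 1]
7>6: swap(2,7), hi=6 ⇒ [0, 5, 1, -3, -1, 2, 6, 7]
1<6: swap(2,2), lo=3 mid=3 ⇒ [0, 5, 1, -3, -1, 2, 6, 7]
-3<6: swap(3,3), lo=4 mid=4 ⇒ [0, 5, 1, -3, -1, 2, 6, 7]
-1<6: swap(4,4), lo=5 mid=5 ⇒ [0, 5, 1, -3, -1, 2, 6, 7]
2<6: swap(5,5), lo=6 mid=6 ⇒ [0, 5, 1, -3, -1, 2, 6, 7]
6=6: mid=7
done. lo=6 hi=6; v=[0, 5, 1, -3, -1, 2, 6, 7]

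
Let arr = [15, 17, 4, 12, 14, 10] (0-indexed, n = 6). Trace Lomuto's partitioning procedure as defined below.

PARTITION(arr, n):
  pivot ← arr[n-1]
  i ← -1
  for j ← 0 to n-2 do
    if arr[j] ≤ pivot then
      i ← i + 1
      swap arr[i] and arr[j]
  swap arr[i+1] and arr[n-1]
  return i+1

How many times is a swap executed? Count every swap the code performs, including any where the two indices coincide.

2

pivot = arr[5] = 10; i = -1
j=0: arr[0]=15 > 10 → no swap
j=1: arr[1]=17 > 10 → no swap
j=2: arr[2]=4 ≤ 10 → i=0, swap arr[0],arr[2] → [4, 17, 15, 12, 14, 10]
j=3: arr[3]=12 > 10 → no swap
j=4: arr[4]=14 > 10 → no swap
final swap arr[1],arr[5] → [4, 10, 15, 12, 14, 17]; return 1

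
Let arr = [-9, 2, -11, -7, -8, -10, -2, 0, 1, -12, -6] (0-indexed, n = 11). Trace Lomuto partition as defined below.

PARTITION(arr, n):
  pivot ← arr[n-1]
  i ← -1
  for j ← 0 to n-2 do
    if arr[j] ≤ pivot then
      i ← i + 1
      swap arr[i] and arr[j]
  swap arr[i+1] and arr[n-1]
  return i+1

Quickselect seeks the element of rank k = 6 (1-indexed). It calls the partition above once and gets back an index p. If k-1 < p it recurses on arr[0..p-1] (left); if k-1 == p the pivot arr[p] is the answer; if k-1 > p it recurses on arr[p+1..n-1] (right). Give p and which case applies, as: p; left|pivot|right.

pivot = arr[10] = -6; i = -1
j=0: arr[0]=-9 ≤ -6 → i=0, swap arr[0],arr[0] (no change) → [-9, 2, -11, -7, -8, -10, -2, 0, 1, -12, -6]
j=1: arr[1]=2 > -6 → no swap
j=2: arr[2]=-11 ≤ -6 → i=1, swap arr[1],arr[2] → [-9, -11, 2, -7, -8, -10, -2, 0, 1, -12, -6]
j=3: arr[3]=-7 ≤ -6 → i=2, swap arr[2],arr[3] → [-9, -11, -7, 2, -8, -10, -2, 0, 1, -12, -6]
j=4: arr[4]=-8 ≤ -6 → i=3, swap arr[3],arr[4] → [-9, -11, -7, -8, 2, -10, -2, 0, 1, -12, -6]
j=5: arr[5]=-10 ≤ -6 → i=4, swap arr[4],arr[5] → [-9, -11, -7, -8, -10, 2, -2, 0, 1, -12, -6]
j=6: arr[6]=-2 > -6 → no swap
j=7: arr[7]=0 > -6 → no swap
j=8: arr[8]=1 > -6 → no swap
j=9: arr[9]=-12 ≤ -6 → i=5, swap arr[5],arr[9] → [-9, -11, -7, -8, -10, -12, -2, 0, 1, 2, -6]
final swap arr[6],arr[10] → [-9, -11, -7, -8, -10, -12, -6, 0, 1, 2, -2]; return 6
p = 6; k-1 = 5 < 6 ⇒ left

6; left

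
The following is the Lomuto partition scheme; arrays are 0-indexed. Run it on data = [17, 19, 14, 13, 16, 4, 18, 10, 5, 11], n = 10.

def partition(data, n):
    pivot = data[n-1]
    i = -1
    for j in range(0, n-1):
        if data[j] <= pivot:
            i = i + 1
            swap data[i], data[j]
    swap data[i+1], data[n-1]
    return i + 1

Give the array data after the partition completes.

[4, 10, 5, 11, 16, 17, 18, 19, 14, 13]

pivot=11, i=-1
j=0: 17>11, skip
j=1: 19>11, skip
j=2: 14>11, skip
j=3: 13>11, skip
j=4: 16>11, skip
j=5: 4≤11, i=0, swap(0,5) ⇒ [4, 19, 14, 13, 16, 17, 18, 10, 5, 11]
j=6: 18>11, skip
j=7: 10≤11, i=1, swap(1,7) ⇒ [4, 10, 14, 13, 16, 17, 18, 19, 5, 11]
j=8: 5≤11, i=2, swap(2,8) ⇒ [4, 10, 5, 13, 16, 17, 18, 19, 14, 11]
swap(3,9) ⇒ [4, 10, 5, 11, 16, 17, 18, 19, 14, 13]; return 3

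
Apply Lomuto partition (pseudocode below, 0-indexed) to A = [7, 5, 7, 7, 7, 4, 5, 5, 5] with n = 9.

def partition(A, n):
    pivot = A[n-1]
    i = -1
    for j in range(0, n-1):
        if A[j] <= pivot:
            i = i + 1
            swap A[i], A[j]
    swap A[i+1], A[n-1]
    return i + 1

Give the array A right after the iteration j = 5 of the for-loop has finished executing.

pivot = A[8] = 5; i = -1
j=0: A[0]=7 > 5 → no swap
j=1: A[1]=5 ≤ 5 → i=0, swap A[0],A[1] → [5, 7, 7, 7, 7, 4, 5, 5, 5]
j=2: A[2]=7 > 5 → no swap
j=3: A[3]=7 > 5 → no swap
j=4: A[4]=7 > 5 → no swap
j=5: A[5]=4 ≤ 5 → i=1, swap A[1],A[5] → [5, 4, 7, 7, 7, 7, 5, 5, 5]
(after j=5) A = [5, 4, 7, 7, 7, 7, 5, 5, 5]

[5, 4, 7, 7, 7, 7, 5, 5, 5]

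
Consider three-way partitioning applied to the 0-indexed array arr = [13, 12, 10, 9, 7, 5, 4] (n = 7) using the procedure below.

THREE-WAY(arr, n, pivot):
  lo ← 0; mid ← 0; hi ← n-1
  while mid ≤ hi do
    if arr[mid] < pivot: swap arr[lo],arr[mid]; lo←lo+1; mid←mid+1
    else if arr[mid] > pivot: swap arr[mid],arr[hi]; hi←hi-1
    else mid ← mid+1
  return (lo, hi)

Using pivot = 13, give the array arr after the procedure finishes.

[12, 10, 9, 7, 5, 4, 13]

lo=0 mid=0 hi=6
13=13: mid=1
12<13: swap(0,1), lo=1 mid=2 ⇒ [12, 13, 10, 9, 7, 5, 4]
10<13: swap(1,2), lo=2 mid=3 ⇒ [12, 10, 13, 9, 7, 5, 4]
9<13: swap(2,3), lo=3 mid=4 ⇒ [12, 10, 9, 13, 7, 5, 4]
7<13: swap(3,4), lo=4 mid=5 ⇒ [12, 10, 9, 7, 13, 5, 4]
5<13: swap(4,5), lo=5 mid=6 ⇒ [12, 10, 9, 7, 5, 13, 4]
4<13: swap(5,6), lo=6 mid=7 ⇒ [12, 10, 9, 7, 5, 4, 13]
done. lo=6 hi=6; arr=[12, 10, 9, 7, 5, 4, 13]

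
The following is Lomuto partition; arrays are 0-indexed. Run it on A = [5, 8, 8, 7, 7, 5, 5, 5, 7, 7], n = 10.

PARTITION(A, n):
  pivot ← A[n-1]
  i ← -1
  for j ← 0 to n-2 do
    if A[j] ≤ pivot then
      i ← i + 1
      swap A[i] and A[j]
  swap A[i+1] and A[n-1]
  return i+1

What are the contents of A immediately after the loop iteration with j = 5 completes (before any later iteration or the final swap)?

pivot=7, i=-1
j=0: 5≤7, i=0, swap(0,0) ⇒ [5, 8, 8, 7, 7, 5, 5, 5, 7, 7]
j=1: 8>7, skip
j=2: 8>7, skip
j=3: 7≤7, i=1, swap(1,3) ⇒ [5, 7, 8, 8, 7, 5, 5, 5, 7, 7]
j=4: 7≤7, i=2, swap(2,4) ⇒ [5, 7, 7, 8, 8, 5, 5, 5, 7, 7]
j=5: 5≤7, i=3, swap(3,5) ⇒ [5, 7, 7, 5, 8, 8, 5, 5, 7, 7]
(after j=5) A = [5, 7, 7, 5, 8, 8, 5, 5, 7, 7]

[5, 7, 7, 5, 8, 8, 5, 5, 7, 7]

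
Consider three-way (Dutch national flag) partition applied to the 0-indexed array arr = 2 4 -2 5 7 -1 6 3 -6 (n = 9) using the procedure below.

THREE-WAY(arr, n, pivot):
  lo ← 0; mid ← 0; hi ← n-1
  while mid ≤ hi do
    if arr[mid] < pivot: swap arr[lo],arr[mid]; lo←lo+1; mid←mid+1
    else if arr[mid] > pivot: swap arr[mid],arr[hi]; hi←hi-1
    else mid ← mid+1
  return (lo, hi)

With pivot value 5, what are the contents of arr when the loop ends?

2 4 -2 -6 -1 3 5 6 7

pivot = 5; lo=0, mid=0, hi=8
arr[mid]=2<5: swap arr[0],arr[0]; lo=1,mid=1 → 2 4 -2 5 7 -1 6 3 -6
arr[mid]=4<5: swap arr[1],arr[1]; lo=2,mid=2 → 2 4 -2 5 7 -1 6 3 -6
arr[mid]=-2<5: swap arr[2],arr[2]; lo=3,mid=3 → 2 4 -2 5 7 -1 6 3 -6
arr[mid]=5=5: mid=4
arr[mid]=7>5: swap arr[4],arr[8]; hi=7 → 2 4 -2 5 -6 -1 6 3 7
arr[mid]=-6<5: swap arr[3],arr[4]; lo=4,mid=5 → 2 4 -2 -6 5 -1 6 3 7
arr[mid]=-1<5: swap arr[4],arr[5]; lo=5,mid=6 → 2 4 -2 -6 -1 5 6 3 7
arr[mid]=6>5: swap arr[6],arr[7]; hi=6 → 2 4 -2 -6 -1 5 3 6 7
arr[mid]=3<5: swap arr[5],arr[6]; lo=6,mid=7 → 2 4 -2 -6 -1 3 5 6 7
end: lo=6, hi=6; arr = 2 4 -2 -6 -1 3 5 6 7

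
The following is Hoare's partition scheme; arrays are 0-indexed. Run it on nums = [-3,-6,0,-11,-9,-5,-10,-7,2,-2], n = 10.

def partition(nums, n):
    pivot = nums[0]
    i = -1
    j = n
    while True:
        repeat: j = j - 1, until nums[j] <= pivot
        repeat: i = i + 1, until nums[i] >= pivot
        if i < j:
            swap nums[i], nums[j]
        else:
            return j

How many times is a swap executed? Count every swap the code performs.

pivot = nums[0] = -3; i = -1, j = 10
j→7 (nums[7]=-7≤-3), i→0 (nums[0]=-3≥-3); i<j, swap → [-7,-6,0,-11,-9,-5,-10,-3,2,-2]
j→6 (nums[6]=-10≤-3), i→2 (nums[2]=0≥-3); i<j, swap → [-7,-6,-10,-11,-9,-5,0,-3,2,-2]
j→5, i→6; i≥j, return j=5. nums = [-7,-6,-10,-11,-9,-5,0,-3,2,-2]

2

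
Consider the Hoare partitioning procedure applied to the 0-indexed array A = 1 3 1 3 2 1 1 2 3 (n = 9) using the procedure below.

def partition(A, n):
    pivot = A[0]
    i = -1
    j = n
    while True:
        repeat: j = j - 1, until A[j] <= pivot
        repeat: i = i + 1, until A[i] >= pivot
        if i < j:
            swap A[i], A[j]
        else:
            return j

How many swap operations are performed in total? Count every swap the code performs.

pivot = A[0] = 1; i = -1, j = 9
j→6 (A[6]=1≤1), i→0 (A[0]=1≥1); i<j, swap → 1 3 1 3 2 1 1 2 3
j→5 (A[5]=1≤1), i→1 (A[1]=3≥1); i<j, swap → 1 1 1 3 2 3 1 2 3
j→2, i→2; i≥j, return j=2. A = 1 1 1 3 2 3 1 2 3

2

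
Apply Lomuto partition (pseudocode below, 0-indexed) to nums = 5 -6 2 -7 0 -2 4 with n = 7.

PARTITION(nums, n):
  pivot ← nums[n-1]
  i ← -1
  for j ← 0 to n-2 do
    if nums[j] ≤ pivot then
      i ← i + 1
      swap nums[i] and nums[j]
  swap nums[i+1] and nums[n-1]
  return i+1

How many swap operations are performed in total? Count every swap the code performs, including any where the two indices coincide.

6

pivot=4, i=-1
j=0: 5>4, skip
j=1: -6≤4, i=0, swap(0,1) ⇒ -6 5 2 -7 0 -2 4
j=2: 2≤4, i=1, swap(1,2) ⇒ -6 2 5 -7 0 -2 4
j=3: -7≤4, i=2, swap(2,3) ⇒ -6 2 -7 5 0 -2 4
j=4: 0≤4, i=3, swap(3,4) ⇒ -6 2 -7 0 5 -2 4
j=5: -2≤4, i=4, swap(4,5) ⇒ -6 2 -7 0 -2 5 4
swap(5,6) ⇒ -6 2 -7 0 -2 4 5; return 5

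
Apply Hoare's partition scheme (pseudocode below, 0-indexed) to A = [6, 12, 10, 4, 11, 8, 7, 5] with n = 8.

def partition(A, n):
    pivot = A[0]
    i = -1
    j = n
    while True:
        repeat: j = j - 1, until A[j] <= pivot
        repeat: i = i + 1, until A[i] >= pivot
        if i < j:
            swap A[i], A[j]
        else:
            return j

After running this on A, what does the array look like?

pivot = A[0] = 6; i = -1, j = 8
j→7 (A[7]=5≤6), i→0 (A[0]=6≥6); i<j, swap → [5, 12, 10, 4, 11, 8, 7, 6]
j→3 (A[3]=4≤6), i→1 (A[1]=12≥6); i<j, swap → [5, 4, 10, 12, 11, 8, 7, 6]
j→1, i→2; i≥j, return j=1. A = [5, 4, 10, 12, 11, 8, 7, 6]

[5, 4, 10, 12, 11, 8, 7, 6]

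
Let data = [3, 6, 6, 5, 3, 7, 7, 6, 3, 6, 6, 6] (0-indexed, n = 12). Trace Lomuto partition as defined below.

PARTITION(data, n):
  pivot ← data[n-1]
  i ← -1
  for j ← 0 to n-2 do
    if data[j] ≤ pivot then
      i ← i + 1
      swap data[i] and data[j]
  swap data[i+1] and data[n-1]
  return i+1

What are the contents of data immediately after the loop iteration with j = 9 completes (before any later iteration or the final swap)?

pivot = data[11] = 6; i = -1
j=0: data[0]=3 ≤ 6 → i=0, swap data[0],data[0] (no change) → [3, 6, 6, 5, 3, 7, 7, 6, 3, 6, 6, 6]
j=1: data[1]=6 ≤ 6 → i=1, swap data[1],data[1] (no change) → [3, 6, 6, 5, 3, 7, 7, 6, 3, 6, 6, 6]
j=2: data[2]=6 ≤ 6 → i=2, swap data[2],data[2] (no change) → [3, 6, 6, 5, 3, 7, 7, 6, 3, 6, 6, 6]
j=3: data[3]=5 ≤ 6 → i=3, swap data[3],data[3] (no change) → [3, 6, 6, 5, 3, 7, 7, 6, 3, 6, 6, 6]
j=4: data[4]=3 ≤ 6 → i=4, swap data[4],data[4] (no change) → [3, 6, 6, 5, 3, 7, 7, 6, 3, 6, 6, 6]
j=5: data[5]=7 > 6 → no swap
j=6: data[6]=7 > 6 → no swap
j=7: data[7]=6 ≤ 6 → i=5, swap data[5],data[7] → [3, 6, 6, 5, 3, 6, 7, 7, 3, 6, 6, 6]
j=8: data[8]=3 ≤ 6 → i=6, swap data[6],data[8] → [3, 6, 6, 5, 3, 6, 3, 7, 7, 6, 6, 6]
j=9: data[9]=6 ≤ 6 → i=7, swap data[7],data[9] → [3, 6, 6, 5, 3, 6, 3, 6, 7, 7, 6, 6]
(after j=9) data = [3, 6, 6, 5, 3, 6, 3, 6, 7, 7, 6, 6]

[3, 6, 6, 5, 3, 6, 3, 6, 7, 7, 6, 6]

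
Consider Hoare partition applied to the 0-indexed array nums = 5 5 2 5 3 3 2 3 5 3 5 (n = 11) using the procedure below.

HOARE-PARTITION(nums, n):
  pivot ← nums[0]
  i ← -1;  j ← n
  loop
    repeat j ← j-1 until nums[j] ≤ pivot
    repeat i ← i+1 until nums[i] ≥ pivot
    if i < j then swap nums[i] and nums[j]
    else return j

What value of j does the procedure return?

pivot = nums[0] = 5; i = -1, j = 11
j→10 (nums[10]=5≤5), i→0 (nums[0]=5≥5); i<j, swap → 5 5 2 5 3 3 2 3 5 3 5
j→9 (nums[9]=3≤5), i→1 (nums[1]=5≥5); i<j, swap → 5 3 2 5 3 3 2 3 5 5 5
j→8 (nums[8]=5≤5), i→3 (nums[3]=5≥5); i<j, swap → 5 3 2 5 3 3 2 3 5 5 5
j→7, i→8; i≥j, return j=7. nums = 5 3 2 5 3 3 2 3 5 5 5

7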